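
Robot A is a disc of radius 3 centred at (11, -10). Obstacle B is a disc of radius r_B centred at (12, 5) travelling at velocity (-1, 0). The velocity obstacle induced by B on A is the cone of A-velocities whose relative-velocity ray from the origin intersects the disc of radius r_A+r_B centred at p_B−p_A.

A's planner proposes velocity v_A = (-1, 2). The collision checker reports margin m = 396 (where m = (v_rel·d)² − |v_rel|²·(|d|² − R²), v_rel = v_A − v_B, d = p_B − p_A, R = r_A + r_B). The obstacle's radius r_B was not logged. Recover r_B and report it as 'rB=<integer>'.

m = 396
d = (1, 15);  v_rel = (0, 2),  |v_rel|² = 4
v_rel×d = (0)·(15) − (2)·(1) = -2
since m = R²·4 − (-2)²:  R² = (4 + 396) / 4 = 100
R = √100 = 10  ⇒  r_B = 10 − 3 = 7

rB=7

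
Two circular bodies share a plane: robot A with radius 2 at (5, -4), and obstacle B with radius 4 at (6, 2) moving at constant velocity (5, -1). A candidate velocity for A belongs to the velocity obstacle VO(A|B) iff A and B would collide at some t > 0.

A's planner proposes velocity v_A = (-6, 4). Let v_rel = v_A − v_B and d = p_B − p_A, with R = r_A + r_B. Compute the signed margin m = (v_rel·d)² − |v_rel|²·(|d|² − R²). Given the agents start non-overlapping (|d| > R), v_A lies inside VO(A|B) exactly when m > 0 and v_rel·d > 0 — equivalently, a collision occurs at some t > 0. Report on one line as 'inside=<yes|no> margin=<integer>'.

d = (1, 6),  |d|² = 37;  R = 2+4 = 6,  c = 37−6² = 1
v_rel = (-11, 5),  |v_rel|² = 146;  v_rel·d = (-11)·(1) + (5)·(6) = 19
146·t² − 38·t + 1 = 0  ⇒  m = 19² − 146·1 = 215
m = 215 > 0,  v_rel·d = 19 > 0  ⇒  inside

inside=yes margin=215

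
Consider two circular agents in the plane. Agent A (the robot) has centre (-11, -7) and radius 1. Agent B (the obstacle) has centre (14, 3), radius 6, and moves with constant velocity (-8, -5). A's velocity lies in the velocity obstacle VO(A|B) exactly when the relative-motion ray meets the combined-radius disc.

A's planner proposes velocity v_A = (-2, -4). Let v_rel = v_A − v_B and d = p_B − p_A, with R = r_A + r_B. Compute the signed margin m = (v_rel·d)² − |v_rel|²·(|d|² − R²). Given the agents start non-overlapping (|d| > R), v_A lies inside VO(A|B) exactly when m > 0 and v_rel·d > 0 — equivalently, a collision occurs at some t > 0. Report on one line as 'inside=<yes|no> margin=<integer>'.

d = (25, 10),  |d|² = 725;  R = 1+6 = 7,  c = 725−7² = 676
v_rel = (6, 1),  |v_rel|² = 37;  v_rel·d = (6)·(25) + (1)·(10) = 160
37·t² − 320·t + 676 = 0  ⇒  m = 160² − 37·676 = 588
m = 588 > 0,  v_rel·d = 160 > 0  ⇒  inside

inside=yes margin=588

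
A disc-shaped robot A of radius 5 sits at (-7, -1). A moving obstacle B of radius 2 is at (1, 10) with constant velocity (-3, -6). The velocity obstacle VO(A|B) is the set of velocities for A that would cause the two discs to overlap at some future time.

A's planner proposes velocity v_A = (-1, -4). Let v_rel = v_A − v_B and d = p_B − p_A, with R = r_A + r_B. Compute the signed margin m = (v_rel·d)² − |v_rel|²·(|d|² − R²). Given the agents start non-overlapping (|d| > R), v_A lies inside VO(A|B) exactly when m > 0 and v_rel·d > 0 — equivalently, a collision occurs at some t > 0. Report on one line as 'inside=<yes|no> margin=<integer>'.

d = (8, 11),  |d|² = 185;  R = 5+2 = 7,  c = 185−7² = 136
v_rel = (2, 2),  |v_rel|² = 8;  v_rel·d = (2)·(8) + (2)·(11) = 38
8·t² − 76·t + 136 = 0  ⇒  m = 38² − 8·136 = 356
m = 356 > 0,  v_rel·d = 38 > 0  ⇒  inside

inside=yes margin=356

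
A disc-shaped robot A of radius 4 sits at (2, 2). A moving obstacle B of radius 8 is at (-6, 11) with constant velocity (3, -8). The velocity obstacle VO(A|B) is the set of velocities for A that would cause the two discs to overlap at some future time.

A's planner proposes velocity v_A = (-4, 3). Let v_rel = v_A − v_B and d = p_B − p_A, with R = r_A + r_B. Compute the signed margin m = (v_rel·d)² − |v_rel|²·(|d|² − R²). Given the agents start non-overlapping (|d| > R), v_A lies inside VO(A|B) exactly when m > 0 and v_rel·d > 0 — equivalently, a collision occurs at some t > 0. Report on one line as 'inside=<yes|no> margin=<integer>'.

d = (-8, 9),  |d|² = 145;  R = 4+8 = 12,  c = 145−12² = 1
v_rel = (-7, 11),  |v_rel|² = 170;  v_rel·d = (-7)·(-8) + (11)·(9) = 155
170·t² − 310·t + 1 = 0  ⇒  m = 155² − 170·1 = 23855
m = 23855 > 0,  v_rel·d = 155 > 0  ⇒  inside

inside=yes margin=23855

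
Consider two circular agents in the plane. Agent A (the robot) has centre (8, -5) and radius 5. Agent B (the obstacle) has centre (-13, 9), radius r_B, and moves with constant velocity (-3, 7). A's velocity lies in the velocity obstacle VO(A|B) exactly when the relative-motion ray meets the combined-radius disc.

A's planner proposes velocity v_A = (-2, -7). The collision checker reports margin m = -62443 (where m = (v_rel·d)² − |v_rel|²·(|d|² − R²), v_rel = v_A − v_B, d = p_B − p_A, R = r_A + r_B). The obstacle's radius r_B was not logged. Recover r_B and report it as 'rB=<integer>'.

m = -62443
d = (-21, 14);  v_rel = (1, -14),  |v_rel|² = 197
v_rel×d = (1)·(14) − (-14)·(-21) = -280
since m = R²·197 − (-280)²:  R² = (78400 + -62443) / 197 = 81
R = √81 = 9  ⇒  r_B = 9 − 5 = 4

rB=4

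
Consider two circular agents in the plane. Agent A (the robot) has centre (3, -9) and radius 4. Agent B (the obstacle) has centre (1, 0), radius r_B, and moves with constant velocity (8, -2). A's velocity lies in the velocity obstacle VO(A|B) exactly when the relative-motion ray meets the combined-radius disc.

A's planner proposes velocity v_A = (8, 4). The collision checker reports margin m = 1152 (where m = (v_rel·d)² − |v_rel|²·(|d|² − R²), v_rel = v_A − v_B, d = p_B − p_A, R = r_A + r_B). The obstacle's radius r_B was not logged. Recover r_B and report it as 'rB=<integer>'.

m = 1152
d = (-2, 9);  v_rel = (0, 6),  |v_rel|² = 36
v_rel×d = (0)·(9) − (6)·(-2) = 12
since m = R²·36 − 12²:  R² = (144 + 1152) / 36 = 36
R = √36 = 6  ⇒  r_B = 6 − 4 = 2

rB=2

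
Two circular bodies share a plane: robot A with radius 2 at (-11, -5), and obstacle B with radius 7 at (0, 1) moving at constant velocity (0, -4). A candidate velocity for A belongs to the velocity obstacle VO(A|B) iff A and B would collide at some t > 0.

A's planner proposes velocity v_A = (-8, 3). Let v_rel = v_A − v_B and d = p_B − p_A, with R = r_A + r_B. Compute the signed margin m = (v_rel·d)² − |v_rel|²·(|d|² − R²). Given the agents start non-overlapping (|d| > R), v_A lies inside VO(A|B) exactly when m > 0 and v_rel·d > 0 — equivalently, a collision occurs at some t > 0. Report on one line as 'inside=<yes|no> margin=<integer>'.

d = (11, 6),  |d|² = 157;  R = 2+7 = 9,  c = 157−9² = 76
v_rel = (-8, 7),  |v_rel|² = 113;  v_rel·d = (-8)·(11) + (7)·(6) = -46
113·t² + 92·t + 76 = 0  ⇒  m = (-46)² − 113·76 = -6472
m = -6472 < 0,  v_rel·d = -46 < 0  ⇒  outside

inside=no margin=-6472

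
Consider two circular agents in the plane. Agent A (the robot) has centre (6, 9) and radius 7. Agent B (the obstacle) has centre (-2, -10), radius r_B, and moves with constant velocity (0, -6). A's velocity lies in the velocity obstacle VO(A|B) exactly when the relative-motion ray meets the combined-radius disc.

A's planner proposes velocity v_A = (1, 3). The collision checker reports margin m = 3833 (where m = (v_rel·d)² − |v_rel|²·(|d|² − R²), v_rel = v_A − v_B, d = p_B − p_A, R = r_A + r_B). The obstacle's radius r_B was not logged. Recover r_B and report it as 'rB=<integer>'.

m = 3833
d = (-8, -19);  v_rel = (1, 9),  |v_rel|² = 82
v_rel×d = (1)·(-19) − (9)·(-8) = 53
since m = R²·82 − 53²:  R² = (2809 + 3833) / 82 = 81
R = √81 = 9  ⇒  r_B = 9 − 7 = 2

rB=2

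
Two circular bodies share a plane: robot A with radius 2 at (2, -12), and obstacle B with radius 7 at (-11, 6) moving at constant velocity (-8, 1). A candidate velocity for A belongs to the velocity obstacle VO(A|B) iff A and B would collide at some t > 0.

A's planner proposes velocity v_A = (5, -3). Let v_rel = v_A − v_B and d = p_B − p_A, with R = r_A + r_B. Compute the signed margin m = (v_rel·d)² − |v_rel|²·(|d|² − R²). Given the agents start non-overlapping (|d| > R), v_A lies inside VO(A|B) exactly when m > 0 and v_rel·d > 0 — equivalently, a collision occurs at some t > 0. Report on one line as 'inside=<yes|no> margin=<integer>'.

d = (-13, 18),  |d|² = 493;  R = 2+7 = 9,  c = 493−9² = 412
v_rel = (13, -4),  |v_rel|² = 185;  v_rel·d = (13)·(-13) + (-4)·(18) = -241
185·t² + 482·t + 412 = 0  ⇒  m = (-241)² − 185·412 = -18139
m = -18139 < 0,  v_rel·d = -241 < 0  ⇒  outside

inside=no margin=-18139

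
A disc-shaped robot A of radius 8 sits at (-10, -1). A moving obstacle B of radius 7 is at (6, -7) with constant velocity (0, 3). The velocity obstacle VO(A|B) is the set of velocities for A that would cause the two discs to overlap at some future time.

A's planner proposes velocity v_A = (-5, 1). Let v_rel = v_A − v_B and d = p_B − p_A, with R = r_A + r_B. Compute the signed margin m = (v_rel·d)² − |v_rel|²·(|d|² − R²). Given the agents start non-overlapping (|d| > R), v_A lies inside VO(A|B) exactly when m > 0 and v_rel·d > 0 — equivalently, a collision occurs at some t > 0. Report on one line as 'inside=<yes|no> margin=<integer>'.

d = (16, -6),  |d|² = 292;  R = 8+7 = 15,  c = 292−15² = 67
v_rel = (-5, -2),  |v_rel|² = 29;  v_rel·d = (-5)·(16) + (-2)·(-6) = -68
29·t² + 136·t + 67 = 0  ⇒  m = (-68)² − 29·67 = 2681
m = 2681 > 0,  v_rel·d = -68 < 0  ⇒  outside

inside=no margin=2681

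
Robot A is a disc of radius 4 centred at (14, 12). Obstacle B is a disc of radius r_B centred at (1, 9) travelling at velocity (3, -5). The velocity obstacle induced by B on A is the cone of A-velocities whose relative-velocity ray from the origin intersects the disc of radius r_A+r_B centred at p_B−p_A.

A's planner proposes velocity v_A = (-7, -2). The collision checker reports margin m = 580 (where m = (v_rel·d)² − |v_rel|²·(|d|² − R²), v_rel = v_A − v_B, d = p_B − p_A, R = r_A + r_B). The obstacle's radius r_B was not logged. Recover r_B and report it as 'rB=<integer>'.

m = 580
d = (-13, -3);  v_rel = (-10, 3),  |v_rel|² = 109
v_rel×d = (-10)·(-3) − (3)·(-13) = 69
since m = R²·109 − 69²:  R² = (4761 + 580) / 109 = 49
R = √49 = 7  ⇒  r_B = 7 − 4 = 3

rB=3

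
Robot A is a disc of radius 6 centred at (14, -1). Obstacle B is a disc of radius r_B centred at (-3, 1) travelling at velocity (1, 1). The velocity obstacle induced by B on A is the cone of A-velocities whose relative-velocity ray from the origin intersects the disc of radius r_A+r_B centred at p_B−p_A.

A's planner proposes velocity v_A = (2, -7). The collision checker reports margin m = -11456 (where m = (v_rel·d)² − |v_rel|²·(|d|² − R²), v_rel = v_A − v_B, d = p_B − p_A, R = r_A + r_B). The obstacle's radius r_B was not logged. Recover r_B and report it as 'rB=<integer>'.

m = -11456
d = (-17, 2);  v_rel = (1, -8),  |v_rel|² = 65
v_rel×d = (1)·(2) − (-8)·(-17) = -134
since m = R²·65 − (-134)²:  R² = (17956 + -11456) / 65 = 100
R = √100 = 10  ⇒  r_B = 10 − 6 = 4

rB=4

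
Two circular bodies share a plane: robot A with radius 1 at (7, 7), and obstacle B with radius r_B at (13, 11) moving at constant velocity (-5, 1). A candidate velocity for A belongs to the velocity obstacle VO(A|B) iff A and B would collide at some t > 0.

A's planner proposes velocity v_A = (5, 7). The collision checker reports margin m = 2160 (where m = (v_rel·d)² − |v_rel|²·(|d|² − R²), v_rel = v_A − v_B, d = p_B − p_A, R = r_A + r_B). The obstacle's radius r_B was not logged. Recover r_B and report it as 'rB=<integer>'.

m = 2160
d = (6, 4);  v_rel = (10, 6),  |v_rel|² = 136
v_rel×d = (10)·(4) − (6)·(6) = 4
since m = R²·136 − 4²:  R² = (16 + 2160) / 136 = 16
R = √16 = 4  ⇒  r_B = 4 − 1 = 3

rB=3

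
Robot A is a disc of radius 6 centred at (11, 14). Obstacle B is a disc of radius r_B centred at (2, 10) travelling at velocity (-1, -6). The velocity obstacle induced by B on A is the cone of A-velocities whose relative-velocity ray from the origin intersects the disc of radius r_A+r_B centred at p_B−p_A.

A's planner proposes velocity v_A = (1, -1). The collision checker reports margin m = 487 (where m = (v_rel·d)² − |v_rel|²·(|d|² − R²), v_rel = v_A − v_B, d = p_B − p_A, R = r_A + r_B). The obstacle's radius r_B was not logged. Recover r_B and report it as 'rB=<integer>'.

m = 487
d = (-9, -4);  v_rel = (2, 5),  |v_rel|² = 29
v_rel×d = (2)·(-4) − (5)·(-9) = 37
since m = R²·29 − 37²:  R² = (1369 + 487) / 29 = 64
R = √64 = 8  ⇒  r_B = 8 − 6 = 2

rB=2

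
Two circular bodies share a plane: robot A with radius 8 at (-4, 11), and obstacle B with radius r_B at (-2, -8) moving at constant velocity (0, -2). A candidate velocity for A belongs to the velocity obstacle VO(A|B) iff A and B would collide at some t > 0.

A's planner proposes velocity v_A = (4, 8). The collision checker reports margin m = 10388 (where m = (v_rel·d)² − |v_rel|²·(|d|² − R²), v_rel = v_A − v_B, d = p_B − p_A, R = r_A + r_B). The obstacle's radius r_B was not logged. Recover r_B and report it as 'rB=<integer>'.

m = 10388
d = (2, -19);  v_rel = (4, 10),  |v_rel|² = 116
v_rel×d = (4)·(-19) − (10)·(2) = -96
since m = R²·116 − (-96)²:  R² = (9216 + 10388) / 116 = 169
R = √169 = 13  ⇒  r_B = 13 − 8 = 5

rB=5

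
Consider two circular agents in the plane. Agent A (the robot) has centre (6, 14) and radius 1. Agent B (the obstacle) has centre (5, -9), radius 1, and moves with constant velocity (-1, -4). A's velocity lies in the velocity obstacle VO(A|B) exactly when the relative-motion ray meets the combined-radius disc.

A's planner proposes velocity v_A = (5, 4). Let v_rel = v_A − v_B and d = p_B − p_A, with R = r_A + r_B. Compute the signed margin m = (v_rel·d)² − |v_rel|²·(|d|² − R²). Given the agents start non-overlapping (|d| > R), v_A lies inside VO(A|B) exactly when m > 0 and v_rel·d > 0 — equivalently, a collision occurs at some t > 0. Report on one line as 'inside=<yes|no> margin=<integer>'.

d = (-1, -23),  |d|² = 530;  R = 1+1 = 2,  c = 530−2² = 526
v_rel = (6, 8),  |v_rel|² = 100;  v_rel·d = (6)·(-1) + (8)·(-23) = -190
100·t² + 380·t + 526 = 0  ⇒  m = (-190)² − 100·526 = -16500
m = -16500 < 0,  v_rel·d = -190 < 0  ⇒  outside

inside=no margin=-16500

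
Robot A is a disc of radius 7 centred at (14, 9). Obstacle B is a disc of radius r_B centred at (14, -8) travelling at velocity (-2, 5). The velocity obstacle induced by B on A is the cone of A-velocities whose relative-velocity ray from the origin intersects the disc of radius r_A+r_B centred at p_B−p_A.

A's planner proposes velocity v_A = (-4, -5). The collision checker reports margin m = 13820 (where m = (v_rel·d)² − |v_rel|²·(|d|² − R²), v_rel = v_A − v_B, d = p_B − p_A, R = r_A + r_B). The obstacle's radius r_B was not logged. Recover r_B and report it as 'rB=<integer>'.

m = 13820
d = (0, -17);  v_rel = (-2, -10),  |v_rel|² = 104
v_rel×d = (-2)·(-17) − (-10)·(0) = 34
since m = R²·104 − 34²:  R² = (1156 + 13820) / 104 = 144
R = √144 = 12  ⇒  r_B = 12 − 7 = 5

rB=5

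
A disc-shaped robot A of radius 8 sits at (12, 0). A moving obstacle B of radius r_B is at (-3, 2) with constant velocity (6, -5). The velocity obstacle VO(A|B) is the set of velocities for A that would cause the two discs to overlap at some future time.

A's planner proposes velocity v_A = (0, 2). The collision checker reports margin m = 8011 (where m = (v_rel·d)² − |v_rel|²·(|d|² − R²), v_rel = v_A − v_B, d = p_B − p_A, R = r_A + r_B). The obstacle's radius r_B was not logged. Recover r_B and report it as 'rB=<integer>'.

m = 8011
d = (-15, 2);  v_rel = (-6, 7),  |v_rel|² = 85
v_rel×d = (-6)·(2) − (7)·(-15) = 93
since m = R²·85 − 93²:  R² = (8649 + 8011) / 85 = 196
R = √196 = 14  ⇒  r_B = 14 − 8 = 6

rB=6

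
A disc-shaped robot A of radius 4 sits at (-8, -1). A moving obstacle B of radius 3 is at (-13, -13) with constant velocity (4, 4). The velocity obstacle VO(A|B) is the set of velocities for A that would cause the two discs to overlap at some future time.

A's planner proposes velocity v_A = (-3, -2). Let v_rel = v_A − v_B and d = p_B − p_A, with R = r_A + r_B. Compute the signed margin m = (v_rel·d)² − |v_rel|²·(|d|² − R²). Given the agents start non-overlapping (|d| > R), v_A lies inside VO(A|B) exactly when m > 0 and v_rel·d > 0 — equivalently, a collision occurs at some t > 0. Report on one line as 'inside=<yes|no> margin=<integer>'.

d = (-5, -12),  |d|² = 169;  R = 4+3 = 7,  c = 169−7² = 120
v_rel = (-7, -6),  |v_rel|² = 85;  v_rel·d = (-7)·(-5) + (-6)·(-12) = 107
85·t² − 214·t + 120 = 0  ⇒  m = 107² − 85·120 = 1249
m = 1249 > 0,  v_rel·d = 107 > 0  ⇒  inside

inside=yes margin=1249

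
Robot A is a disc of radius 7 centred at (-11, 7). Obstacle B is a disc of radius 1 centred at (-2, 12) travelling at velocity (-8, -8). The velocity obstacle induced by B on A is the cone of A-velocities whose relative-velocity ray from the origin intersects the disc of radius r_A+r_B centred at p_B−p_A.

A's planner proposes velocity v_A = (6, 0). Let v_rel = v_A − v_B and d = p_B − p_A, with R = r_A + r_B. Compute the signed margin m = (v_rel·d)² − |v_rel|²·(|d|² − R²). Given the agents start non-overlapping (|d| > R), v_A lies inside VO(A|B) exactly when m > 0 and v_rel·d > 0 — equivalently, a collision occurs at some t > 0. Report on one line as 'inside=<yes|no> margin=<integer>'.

d = (9, 5),  |d|² = 106;  R = 7+1 = 8,  c = 106−8² = 42
v_rel = (14, 8),  |v_rel|² = 260;  v_rel·d = (14)·(9) + (8)·(5) = 166
260·t² − 332·t + 42 = 0  ⇒  m = 166² − 260·42 = 16636
m = 16636 > 0,  v_rel·d = 166 > 0  ⇒  inside

inside=yes margin=16636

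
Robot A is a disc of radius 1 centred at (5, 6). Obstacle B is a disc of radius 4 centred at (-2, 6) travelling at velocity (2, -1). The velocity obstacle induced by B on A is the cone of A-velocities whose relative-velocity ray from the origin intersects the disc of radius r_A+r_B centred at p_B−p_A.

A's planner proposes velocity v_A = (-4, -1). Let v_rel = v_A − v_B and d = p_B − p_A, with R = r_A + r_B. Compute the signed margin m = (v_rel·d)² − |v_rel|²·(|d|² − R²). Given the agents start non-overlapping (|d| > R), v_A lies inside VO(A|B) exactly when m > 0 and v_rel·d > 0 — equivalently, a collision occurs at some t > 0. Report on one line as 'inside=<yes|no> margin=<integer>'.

d = (-7, 0),  |d|² = 49;  R = 1+4 = 5,  c = 49−5² = 24
v_rel = (-6, 0),  |v_rel|² = 36;  v_rel·d = (-6)·(-7) + (0)·(0) = 42
36·t² − 84·t + 24 = 0  ⇒  m = 42² − 36·24 = 900
m = 900 > 0,  v_rel·d = 42 > 0  ⇒  inside

inside=yes margin=900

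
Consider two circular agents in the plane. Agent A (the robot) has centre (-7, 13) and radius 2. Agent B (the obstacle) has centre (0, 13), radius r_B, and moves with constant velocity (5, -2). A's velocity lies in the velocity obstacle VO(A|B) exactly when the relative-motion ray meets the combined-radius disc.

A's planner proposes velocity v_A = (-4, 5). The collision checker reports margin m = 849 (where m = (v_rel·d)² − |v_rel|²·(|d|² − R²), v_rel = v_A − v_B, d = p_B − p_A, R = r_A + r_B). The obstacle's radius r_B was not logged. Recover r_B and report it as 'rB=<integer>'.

m = 849
d = (7, 0);  v_rel = (-9, 7),  |v_rel|² = 130
v_rel×d = (-9)·(0) − (7)·(7) = -49
since m = R²·130 − (-49)²:  R² = (2401 + 849) / 130 = 25
R = √25 = 5  ⇒  r_B = 5 − 2 = 3

rB=3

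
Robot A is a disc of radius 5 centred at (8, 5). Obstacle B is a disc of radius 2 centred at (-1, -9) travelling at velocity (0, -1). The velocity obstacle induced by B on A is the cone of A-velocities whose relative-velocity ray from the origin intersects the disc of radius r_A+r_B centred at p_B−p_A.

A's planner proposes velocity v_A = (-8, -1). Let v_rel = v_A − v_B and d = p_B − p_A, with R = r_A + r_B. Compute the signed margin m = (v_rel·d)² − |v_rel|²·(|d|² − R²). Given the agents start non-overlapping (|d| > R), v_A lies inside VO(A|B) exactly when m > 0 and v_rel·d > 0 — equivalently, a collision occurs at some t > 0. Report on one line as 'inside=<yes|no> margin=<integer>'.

d = (-9, -14),  |d|² = 277;  R = 5+2 = 7,  c = 277−7² = 228
v_rel = (-8, 0),  |v_rel|² = 64;  v_rel·d = (-8)·(-9) + (0)·(-14) = 72
64·t² − 144·t + 228 = 0  ⇒  m = 72² − 64·228 = -9408
m = -9408 < 0,  v_rel·d = 72 > 0  ⇒  outside

inside=no margin=-9408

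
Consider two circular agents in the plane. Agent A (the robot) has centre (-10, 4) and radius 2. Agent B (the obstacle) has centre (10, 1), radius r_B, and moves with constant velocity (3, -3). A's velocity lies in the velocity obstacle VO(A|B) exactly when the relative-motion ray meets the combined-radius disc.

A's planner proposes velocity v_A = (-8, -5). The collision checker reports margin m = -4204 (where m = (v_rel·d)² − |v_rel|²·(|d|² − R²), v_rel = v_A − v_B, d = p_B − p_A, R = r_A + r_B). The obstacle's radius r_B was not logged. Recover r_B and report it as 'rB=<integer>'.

m = -4204
d = (20, -3);  v_rel = (-11, -2),  |v_rel|² = 125
v_rel×d = (-11)·(-3) − (-2)·(20) = 73
since m = R²·125 − 73²:  R² = (5329 + -4204) / 125 = 9
R = √9 = 3  ⇒  r_B = 3 − 2 = 1

rB=1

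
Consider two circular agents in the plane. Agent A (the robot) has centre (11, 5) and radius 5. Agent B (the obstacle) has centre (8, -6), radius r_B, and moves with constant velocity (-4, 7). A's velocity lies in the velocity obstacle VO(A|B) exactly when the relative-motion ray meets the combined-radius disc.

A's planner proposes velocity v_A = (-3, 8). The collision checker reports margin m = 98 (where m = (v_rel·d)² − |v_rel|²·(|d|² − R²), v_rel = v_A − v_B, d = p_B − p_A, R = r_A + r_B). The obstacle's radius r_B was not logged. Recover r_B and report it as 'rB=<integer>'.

m = 98
d = (-3, -11);  v_rel = (1, 1),  |v_rel|² = 2
v_rel×d = (1)·(-11) − (1)·(-3) = -8
since m = R²·2 − (-8)²:  R² = (64 + 98) / 2 = 81
R = √81 = 9  ⇒  r_B = 9 − 5 = 4

rB=4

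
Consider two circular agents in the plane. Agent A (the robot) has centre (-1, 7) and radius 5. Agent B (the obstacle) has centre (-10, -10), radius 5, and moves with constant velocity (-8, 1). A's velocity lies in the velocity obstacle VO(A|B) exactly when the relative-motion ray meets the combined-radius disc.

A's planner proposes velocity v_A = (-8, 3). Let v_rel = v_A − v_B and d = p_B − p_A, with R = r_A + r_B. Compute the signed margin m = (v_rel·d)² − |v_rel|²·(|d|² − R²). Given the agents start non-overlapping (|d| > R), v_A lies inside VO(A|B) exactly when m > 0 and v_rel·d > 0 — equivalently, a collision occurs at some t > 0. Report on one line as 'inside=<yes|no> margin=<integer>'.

d = (-9, -17),  |d|² = 370;  R = 5+5 = 10,  c = 370−10² = 270
v_rel = (0, 2),  |v_rel|² = 4;  v_rel·d = (0)·(-9) + (2)·(-17) = -34
4·t² + 68·t + 270 = 0  ⇒  m = (-34)² − 4·270 = 76
m = 76 > 0,  v_rel·d = -34 < 0  ⇒  outside

inside=no margin=76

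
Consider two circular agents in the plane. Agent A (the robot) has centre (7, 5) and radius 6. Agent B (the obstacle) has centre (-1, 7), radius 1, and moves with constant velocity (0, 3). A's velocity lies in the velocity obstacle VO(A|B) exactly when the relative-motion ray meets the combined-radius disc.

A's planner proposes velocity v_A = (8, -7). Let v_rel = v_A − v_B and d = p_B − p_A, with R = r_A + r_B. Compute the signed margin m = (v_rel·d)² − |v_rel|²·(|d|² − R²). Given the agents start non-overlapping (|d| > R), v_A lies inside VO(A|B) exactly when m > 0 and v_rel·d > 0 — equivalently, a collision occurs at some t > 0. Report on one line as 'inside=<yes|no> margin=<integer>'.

d = (-8, 2),  |d|² = 68;  R = 6+1 = 7,  c = 68−7² = 19
v_rel = (8, -10),  |v_rel|² = 164;  v_rel·d = (8)·(-8) + (-10)·(2) = -84
164·t² + 168·t + 19 = 0  ⇒  m = (-84)² − 164·19 = 3940
m = 3940 > 0,  v_rel·d = -84 < 0  ⇒  outside

inside=no margin=3940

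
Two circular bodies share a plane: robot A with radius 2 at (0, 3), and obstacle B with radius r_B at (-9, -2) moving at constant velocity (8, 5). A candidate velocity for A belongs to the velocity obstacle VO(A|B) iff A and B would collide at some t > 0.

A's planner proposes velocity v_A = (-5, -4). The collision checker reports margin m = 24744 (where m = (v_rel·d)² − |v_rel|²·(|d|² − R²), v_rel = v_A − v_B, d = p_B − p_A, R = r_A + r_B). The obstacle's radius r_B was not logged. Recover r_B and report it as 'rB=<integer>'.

m = 24744
d = (-9, -5);  v_rel = (-13, -9),  |v_rel|² = 250
v_rel×d = (-13)·(-5) − (-9)·(-9) = -16
since m = R²·250 − (-16)²:  R² = (256 + 24744) / 250 = 100
R = √100 = 10  ⇒  r_B = 10 − 2 = 8

rB=8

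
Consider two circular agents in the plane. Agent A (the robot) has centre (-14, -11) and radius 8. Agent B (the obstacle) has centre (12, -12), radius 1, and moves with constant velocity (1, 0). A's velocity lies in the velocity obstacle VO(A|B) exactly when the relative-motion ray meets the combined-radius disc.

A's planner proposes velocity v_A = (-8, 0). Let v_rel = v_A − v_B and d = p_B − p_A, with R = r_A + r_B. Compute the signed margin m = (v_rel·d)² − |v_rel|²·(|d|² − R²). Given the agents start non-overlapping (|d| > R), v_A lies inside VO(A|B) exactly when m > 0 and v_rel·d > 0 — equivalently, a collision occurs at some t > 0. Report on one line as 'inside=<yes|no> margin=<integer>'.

d = (26, -1),  |d|² = 677;  R = 8+1 = 9,  c = 677−9² = 596
v_rel = (-9, 0),  |v_rel|² = 81;  v_rel·d = (-9)·(26) + (0)·(-1) = -234
81·t² + 468·t + 596 = 0  ⇒  m = (-234)² − 81·596 = 6480
m = 6480 > 0,  v_rel·d = -234 < 0  ⇒  outside

inside=no margin=6480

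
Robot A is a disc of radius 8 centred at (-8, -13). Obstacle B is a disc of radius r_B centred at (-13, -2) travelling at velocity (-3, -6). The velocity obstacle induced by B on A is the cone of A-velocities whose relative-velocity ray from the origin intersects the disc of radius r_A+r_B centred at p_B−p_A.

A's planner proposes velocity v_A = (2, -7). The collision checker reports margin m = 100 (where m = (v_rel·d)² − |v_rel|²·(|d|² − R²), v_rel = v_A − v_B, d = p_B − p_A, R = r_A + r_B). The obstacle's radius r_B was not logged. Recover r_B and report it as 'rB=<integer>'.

m = 100
d = (-5, 11);  v_rel = (5, -1),  |v_rel|² = 26
v_rel×d = (5)·(11) − (-1)·(-5) = 50
since m = R²·26 − 50²:  R² = (2500 + 100) / 26 = 100
R = √100 = 10  ⇒  r_B = 10 − 8 = 2

rB=2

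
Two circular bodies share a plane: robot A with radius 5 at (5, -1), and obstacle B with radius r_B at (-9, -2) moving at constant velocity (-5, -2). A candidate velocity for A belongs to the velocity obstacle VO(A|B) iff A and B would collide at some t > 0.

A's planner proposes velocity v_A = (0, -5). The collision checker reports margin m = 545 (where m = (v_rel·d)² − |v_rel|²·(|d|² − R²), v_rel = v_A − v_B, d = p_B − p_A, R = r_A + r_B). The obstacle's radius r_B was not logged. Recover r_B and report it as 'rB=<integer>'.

m = 545
d = (-14, -1);  v_rel = (5, -3),  |v_rel|² = 34
v_rel×d = (5)·(-1) − (-3)·(-14) = -47
since m = R²·34 − (-47)²:  R² = (2209 + 545) / 34 = 81
R = √81 = 9  ⇒  r_B = 9 − 5 = 4

rB=4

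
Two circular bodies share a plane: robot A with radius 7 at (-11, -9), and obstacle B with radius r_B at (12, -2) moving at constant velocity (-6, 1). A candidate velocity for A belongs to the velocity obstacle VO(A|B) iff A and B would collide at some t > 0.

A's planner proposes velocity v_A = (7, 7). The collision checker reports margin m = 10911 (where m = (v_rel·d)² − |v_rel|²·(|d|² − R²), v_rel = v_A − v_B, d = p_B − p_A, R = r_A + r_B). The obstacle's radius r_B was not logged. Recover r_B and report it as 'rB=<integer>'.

m = 10911
d = (23, 7);  v_rel = (13, 6),  |v_rel|² = 205
v_rel×d = (13)·(7) − (6)·(23) = -47
since m = R²·205 − (-47)²:  R² = (2209 + 10911) / 205 = 64
R = √64 = 8  ⇒  r_B = 8 − 7 = 1

rB=1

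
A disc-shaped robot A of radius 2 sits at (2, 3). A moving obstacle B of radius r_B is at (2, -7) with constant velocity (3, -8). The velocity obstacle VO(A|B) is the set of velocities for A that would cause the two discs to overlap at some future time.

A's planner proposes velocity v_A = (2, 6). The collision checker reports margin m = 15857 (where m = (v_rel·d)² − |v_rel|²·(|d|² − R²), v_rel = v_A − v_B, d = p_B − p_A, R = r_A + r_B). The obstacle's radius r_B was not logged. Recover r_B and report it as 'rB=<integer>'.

m = 15857
d = (0, -10);  v_rel = (-1, 14),  |v_rel|² = 197
v_rel×d = (-1)·(-10) − (14)·(0) = 10
since m = R²·197 − 10²:  R² = (100 + 15857) / 197 = 81
R = √81 = 9  ⇒  r_B = 9 − 2 = 7

rB=7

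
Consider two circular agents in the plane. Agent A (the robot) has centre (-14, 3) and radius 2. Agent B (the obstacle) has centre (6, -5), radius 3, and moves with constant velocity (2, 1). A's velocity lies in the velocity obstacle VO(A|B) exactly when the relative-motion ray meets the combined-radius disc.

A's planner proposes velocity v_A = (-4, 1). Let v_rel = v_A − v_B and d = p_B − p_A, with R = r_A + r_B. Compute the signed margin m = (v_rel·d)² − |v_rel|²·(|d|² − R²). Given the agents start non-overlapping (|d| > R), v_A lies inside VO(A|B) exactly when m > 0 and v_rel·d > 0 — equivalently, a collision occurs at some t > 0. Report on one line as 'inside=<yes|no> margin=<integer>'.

d = (20, -8),  |d|² = 464;  R = 2+3 = 5,  c = 464−5² = 439
v_rel = (-6, 0),  |v_rel|² = 36;  v_rel·d = (-6)·(20) + (0)·(-8) = -120
36·t² + 240·t + 439 = 0  ⇒  m = (-120)² − 36·439 = -1404
m = -1404 < 0,  v_rel·d = -120 < 0  ⇒  outside

inside=no margin=-1404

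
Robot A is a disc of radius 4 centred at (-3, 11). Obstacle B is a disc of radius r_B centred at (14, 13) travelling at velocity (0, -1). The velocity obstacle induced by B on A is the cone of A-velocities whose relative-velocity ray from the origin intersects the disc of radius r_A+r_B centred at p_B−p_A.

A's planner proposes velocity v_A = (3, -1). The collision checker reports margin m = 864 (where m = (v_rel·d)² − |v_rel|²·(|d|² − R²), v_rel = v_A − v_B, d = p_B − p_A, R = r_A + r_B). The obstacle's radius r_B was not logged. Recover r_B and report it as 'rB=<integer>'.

m = 864
d = (17, 2);  v_rel = (3, 0),  |v_rel|² = 9
v_rel×d = (3)·(2) − (0)·(17) = 6
since m = R²·9 − 6²:  R² = (36 + 864) / 9 = 100
R = √100 = 10  ⇒  r_B = 10 − 4 = 6

rB=6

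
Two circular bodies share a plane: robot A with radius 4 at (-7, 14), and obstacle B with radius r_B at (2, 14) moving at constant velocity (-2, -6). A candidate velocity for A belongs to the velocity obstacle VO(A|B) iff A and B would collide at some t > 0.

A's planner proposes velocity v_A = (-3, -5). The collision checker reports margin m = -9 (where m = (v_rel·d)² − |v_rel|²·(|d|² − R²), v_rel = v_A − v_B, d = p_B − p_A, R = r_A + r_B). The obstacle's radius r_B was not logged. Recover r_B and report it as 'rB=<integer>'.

m = -9
d = (9, 0);  v_rel = (-1, 1),  |v_rel|² = 2
v_rel×d = (-1)·(0) − (1)·(9) = -9
since m = R²·2 − (-9)²:  R² = (81 + -9) / 2 = 36
R = √36 = 6  ⇒  r_B = 6 − 4 = 2

rB=2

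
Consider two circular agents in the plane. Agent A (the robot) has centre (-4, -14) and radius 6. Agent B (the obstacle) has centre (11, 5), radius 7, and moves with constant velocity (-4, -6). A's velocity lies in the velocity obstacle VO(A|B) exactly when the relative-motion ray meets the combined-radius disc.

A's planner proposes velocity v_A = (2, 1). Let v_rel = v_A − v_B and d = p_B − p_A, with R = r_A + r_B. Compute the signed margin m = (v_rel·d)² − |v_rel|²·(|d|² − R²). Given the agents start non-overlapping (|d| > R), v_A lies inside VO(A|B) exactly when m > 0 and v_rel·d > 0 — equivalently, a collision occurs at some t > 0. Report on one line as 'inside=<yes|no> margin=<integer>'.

d = (15, 19),  |d|² = 586;  R = 6+7 = 13,  c = 586−13² = 417
v_rel = (6, 7),  |v_rel|² = 85;  v_rel·d = (6)·(15) + (7)·(19) = 223
85·t² − 446·t + 417 = 0  ⇒  m = 223² − 85·417 = 14284
m = 14284 > 0,  v_rel·d = 223 > 0  ⇒  inside

inside=yes margin=14284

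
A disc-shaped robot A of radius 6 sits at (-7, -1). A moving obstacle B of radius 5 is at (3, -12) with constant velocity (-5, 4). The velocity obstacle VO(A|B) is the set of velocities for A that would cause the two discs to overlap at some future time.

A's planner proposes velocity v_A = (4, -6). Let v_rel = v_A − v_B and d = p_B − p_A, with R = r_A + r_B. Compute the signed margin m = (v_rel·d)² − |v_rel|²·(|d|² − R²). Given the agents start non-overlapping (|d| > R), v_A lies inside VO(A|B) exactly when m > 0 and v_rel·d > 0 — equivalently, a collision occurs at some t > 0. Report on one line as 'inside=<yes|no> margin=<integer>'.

d = (10, -11),  |d|² = 221;  R = 6+5 = 11,  c = 221−11² = 100
v_rel = (9, -10),  |v_rel|² = 181;  v_rel·d = (9)·(10) + (-10)·(-11) = 200
181·t² − 400·t + 100 = 0  ⇒  m = 200² − 181·100 = 21900
m = 21900 > 0,  v_rel·d = 200 > 0  ⇒  inside

inside=yes margin=21900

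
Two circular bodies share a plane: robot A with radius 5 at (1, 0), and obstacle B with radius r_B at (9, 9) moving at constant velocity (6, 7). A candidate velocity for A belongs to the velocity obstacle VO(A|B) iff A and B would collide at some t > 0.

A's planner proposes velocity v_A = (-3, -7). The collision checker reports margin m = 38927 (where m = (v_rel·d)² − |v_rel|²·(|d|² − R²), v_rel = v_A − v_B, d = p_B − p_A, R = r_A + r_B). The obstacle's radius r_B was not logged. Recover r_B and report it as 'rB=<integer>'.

m = 38927
d = (8, 9);  v_rel = (-9, -14),  |v_rel|² = 277
v_rel×d = (-9)·(9) − (-14)·(8) = 31
since m = R²·277 − 31²:  R² = (961 + 38927) / 277 = 144
R = √144 = 12  ⇒  r_B = 12 − 5 = 7

rB=7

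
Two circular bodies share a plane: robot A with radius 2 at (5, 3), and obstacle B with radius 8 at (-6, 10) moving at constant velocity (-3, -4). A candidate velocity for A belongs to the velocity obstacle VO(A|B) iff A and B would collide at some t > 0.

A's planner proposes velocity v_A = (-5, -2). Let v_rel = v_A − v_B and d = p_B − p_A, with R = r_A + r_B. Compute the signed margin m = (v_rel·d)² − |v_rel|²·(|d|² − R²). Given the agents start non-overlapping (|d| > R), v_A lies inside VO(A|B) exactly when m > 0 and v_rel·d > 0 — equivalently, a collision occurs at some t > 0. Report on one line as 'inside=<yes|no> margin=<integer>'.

d = (-11, 7),  |d|² = 170;  R = 2+8 = 10,  c = 170−10² = 70
v_rel = (-2, 2),  |v_rel|² = 8;  v_rel·d = (-2)·(-11) + (2)·(7) = 36
8·t² − 72·t + 70 = 0  ⇒  m = 36² − 8·70 = 736
m = 736 > 0,  v_rel·d = 36 > 0  ⇒  inside

inside=yes margin=736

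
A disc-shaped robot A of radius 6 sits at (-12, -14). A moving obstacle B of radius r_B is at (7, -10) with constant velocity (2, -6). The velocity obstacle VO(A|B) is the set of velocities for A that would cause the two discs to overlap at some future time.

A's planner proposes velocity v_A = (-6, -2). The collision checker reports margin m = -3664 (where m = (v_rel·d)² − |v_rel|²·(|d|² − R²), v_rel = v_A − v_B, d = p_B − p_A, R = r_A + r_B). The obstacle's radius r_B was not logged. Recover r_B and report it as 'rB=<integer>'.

m = -3664
d = (19, 4);  v_rel = (-8, 4),  |v_rel|² = 80
v_rel×d = (-8)·(4) − (4)·(19) = -108
since m = R²·80 − (-108)²:  R² = (11664 + -3664) / 80 = 100
R = √100 = 10  ⇒  r_B = 10 − 6 = 4

rB=4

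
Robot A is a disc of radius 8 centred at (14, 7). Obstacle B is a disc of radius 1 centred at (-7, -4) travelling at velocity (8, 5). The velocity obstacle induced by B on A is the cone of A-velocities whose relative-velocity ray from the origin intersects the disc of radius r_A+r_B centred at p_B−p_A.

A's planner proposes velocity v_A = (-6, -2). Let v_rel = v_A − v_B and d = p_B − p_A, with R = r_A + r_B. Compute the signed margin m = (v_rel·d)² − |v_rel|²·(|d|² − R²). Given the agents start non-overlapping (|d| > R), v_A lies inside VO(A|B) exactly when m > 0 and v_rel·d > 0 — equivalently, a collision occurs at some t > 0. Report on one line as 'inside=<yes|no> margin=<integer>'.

d = (-21, -11),  |d|² = 562;  R = 8+1 = 9,  c = 562−9² = 481
v_rel = (-14, -7),  |v_rel|² = 245;  v_rel·d = (-14)·(-21) + (-7)·(-11) = 371
245·t² − 742·t + 481 = 0  ⇒  m = 371² − 245·481 = 19796
m = 19796 > 0,  v_rel·d = 371 > 0  ⇒  inside

inside=yes margin=19796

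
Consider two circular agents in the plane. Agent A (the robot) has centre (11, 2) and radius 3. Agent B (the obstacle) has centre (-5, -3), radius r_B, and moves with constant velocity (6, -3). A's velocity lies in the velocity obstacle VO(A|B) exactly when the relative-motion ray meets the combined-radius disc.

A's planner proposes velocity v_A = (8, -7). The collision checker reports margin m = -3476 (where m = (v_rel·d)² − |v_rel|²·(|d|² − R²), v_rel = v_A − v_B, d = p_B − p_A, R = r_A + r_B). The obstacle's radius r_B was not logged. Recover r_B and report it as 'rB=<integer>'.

m = -3476
d = (-16, -5);  v_rel = (2, -4),  |v_rel|² = 20
v_rel×d = (2)·(-5) − (-4)·(-16) = -74
since m = R²·20 − (-74)²:  R² = (5476 + -3476) / 20 = 100
R = √100 = 10  ⇒  r_B = 10 − 3 = 7

rB=7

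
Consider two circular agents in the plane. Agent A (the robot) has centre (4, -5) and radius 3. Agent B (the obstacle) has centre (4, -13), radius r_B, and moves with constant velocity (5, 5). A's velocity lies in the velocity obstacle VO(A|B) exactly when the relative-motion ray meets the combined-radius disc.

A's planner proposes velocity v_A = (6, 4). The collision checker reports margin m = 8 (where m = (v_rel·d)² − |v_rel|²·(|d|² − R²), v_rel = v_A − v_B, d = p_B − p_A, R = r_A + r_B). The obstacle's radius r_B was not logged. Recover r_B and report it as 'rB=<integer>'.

m = 8
d = (0, -8);  v_rel = (1, -1),  |v_rel|² = 2
v_rel×d = (1)·(-8) − (-1)·(0) = -8
since m = R²·2 − (-8)²:  R² = (64 + 8) / 2 = 36
R = √36 = 6  ⇒  r_B = 6 − 3 = 3

rB=3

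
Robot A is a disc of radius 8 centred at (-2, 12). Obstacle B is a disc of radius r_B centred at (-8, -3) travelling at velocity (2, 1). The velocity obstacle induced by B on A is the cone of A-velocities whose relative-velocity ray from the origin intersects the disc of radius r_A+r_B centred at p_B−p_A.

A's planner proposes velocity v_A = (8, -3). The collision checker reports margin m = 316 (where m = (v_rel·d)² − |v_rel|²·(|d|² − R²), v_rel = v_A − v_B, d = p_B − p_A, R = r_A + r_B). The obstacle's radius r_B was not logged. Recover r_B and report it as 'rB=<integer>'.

m = 316
d = (-6, -15);  v_rel = (6, -4),  |v_rel|² = 52
v_rel×d = (6)·(-15) − (-4)·(-6) = -114
since m = R²·52 − (-114)²:  R² = (12996 + 316) / 52 = 256
R = √256 = 16  ⇒  r_B = 16 − 8 = 8

rB=8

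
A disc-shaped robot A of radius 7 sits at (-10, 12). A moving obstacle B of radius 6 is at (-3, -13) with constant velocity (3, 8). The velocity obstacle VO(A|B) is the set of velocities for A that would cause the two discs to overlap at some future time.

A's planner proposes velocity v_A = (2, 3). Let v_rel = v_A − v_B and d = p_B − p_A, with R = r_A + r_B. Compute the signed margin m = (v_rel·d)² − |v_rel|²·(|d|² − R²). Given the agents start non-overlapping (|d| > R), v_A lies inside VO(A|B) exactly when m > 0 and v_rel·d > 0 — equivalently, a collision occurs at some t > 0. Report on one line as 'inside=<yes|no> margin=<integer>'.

d = (7, -25),  |d|² = 674;  R = 7+6 = 13,  c = 674−13² = 505
v_rel = (-1, -5),  |v_rel|² = 26;  v_rel·d = (-1)·(7) + (-5)·(-25) = 118
26·t² − 236·t + 505 = 0  ⇒  m = 118² − 26·505 = 794
m = 794 > 0,  v_rel·d = 118 > 0  ⇒  inside

inside=yes margin=794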